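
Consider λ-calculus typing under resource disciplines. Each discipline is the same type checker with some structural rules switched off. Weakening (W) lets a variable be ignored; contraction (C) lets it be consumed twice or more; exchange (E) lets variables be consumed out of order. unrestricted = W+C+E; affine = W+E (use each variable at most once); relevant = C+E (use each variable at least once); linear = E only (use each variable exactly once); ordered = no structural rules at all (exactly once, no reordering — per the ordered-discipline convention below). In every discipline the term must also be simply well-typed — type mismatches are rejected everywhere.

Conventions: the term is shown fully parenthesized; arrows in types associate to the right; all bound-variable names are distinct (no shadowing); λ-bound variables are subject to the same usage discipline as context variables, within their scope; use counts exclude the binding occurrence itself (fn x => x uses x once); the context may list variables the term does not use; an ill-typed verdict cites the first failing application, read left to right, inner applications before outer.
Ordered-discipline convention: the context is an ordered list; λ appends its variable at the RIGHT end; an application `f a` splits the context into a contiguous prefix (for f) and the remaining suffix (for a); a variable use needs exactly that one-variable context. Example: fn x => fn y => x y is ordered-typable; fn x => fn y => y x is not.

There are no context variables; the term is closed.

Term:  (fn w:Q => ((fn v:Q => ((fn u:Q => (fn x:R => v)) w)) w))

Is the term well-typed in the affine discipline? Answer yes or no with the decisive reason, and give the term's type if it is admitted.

no — needs contraction — w ×2
use counts: w [bound] ×2, v [bound] ×1, u [bound] ×0, x [bound] ×0
use order (left to right): v, w, w
typing: ✓ — Q → R → Q
across the five disciplines: ordered ✗; linear ✗; affine ✗; relevant ✗; unrestricted ✓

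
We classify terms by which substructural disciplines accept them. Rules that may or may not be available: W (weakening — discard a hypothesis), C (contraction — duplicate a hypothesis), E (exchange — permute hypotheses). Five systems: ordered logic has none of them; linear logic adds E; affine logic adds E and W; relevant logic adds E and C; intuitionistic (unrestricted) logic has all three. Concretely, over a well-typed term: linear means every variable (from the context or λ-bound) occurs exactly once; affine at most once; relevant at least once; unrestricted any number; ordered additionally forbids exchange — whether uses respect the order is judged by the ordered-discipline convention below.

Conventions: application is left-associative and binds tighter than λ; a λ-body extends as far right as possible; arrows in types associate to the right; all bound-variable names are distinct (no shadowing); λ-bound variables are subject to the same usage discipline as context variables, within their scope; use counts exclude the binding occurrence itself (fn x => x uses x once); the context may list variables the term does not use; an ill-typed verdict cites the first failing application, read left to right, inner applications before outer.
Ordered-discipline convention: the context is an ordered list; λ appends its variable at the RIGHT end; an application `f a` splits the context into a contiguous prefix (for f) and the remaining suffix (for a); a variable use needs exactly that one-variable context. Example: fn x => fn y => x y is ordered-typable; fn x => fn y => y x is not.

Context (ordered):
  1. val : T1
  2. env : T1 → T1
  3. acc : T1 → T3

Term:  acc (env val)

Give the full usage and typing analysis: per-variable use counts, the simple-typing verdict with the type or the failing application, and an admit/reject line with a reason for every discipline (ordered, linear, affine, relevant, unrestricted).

variable uses: val ×1; env ×1; acc ×1
order of uses: acc, env, val
typing: the term checks, with type T3
ordered: ✗ — no ordered split (uses run acc, env, val)
linear: ✓ — exactly-once usage across val, env, acc
affine: ✓ — none of val, env, acc used more than once
relevant: ✓ — none of val, env, acc goes unused
unrestricted: ✓ — type-checks (T3) and nothing is barred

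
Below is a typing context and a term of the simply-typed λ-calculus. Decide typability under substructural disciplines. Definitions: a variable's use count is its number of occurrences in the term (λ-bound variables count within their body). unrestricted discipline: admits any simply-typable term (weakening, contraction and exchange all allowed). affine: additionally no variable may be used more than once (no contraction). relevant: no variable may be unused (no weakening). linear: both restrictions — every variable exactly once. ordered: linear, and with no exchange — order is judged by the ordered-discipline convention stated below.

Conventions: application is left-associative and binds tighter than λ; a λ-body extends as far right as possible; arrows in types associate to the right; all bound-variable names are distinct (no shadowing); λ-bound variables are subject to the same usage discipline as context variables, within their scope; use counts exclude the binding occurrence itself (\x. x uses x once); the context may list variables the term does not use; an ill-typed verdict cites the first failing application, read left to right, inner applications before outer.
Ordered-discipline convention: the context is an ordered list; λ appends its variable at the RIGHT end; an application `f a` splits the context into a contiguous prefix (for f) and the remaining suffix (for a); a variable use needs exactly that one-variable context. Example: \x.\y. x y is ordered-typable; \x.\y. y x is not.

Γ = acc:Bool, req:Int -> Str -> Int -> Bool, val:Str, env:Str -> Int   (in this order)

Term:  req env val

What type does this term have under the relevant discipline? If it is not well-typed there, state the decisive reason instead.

not well-typed under relevant — a type mismatch blocks all five
counts: acc: 0, req: 1, val: 1, env: 1
order of uses: req, env, val
typing: ill-typed: a function awaiting Int gets Str -> Int
per-discipline verdicts: ordered ✗, linear ✗, affine ✗, relevant ✗, unrestricted ✗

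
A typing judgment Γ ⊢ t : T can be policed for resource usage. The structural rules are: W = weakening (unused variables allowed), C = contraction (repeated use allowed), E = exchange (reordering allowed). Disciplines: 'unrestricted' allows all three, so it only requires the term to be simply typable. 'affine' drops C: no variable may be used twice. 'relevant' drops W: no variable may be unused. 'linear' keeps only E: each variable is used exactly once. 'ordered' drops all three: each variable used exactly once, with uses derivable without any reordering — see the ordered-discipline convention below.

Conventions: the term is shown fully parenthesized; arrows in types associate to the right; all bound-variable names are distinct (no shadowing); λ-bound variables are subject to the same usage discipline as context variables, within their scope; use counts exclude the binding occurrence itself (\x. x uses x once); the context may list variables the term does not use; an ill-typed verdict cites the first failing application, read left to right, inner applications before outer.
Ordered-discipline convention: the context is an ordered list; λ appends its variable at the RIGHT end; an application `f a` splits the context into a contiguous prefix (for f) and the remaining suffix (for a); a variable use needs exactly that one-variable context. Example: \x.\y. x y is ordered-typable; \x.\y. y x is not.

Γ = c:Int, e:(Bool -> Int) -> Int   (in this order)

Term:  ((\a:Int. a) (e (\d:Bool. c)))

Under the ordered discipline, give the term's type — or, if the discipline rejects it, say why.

not well-typed under ordered — unused: d — weakening required
variable uses: c=1; e=1; a (bound)=1; d (bound)=0
use order (left to right): a, e, c
typing: the term checks, with type Int
all disciplines: ordered ✗; linear ✗; affine ✓; relevant ✗; unrestricted ✓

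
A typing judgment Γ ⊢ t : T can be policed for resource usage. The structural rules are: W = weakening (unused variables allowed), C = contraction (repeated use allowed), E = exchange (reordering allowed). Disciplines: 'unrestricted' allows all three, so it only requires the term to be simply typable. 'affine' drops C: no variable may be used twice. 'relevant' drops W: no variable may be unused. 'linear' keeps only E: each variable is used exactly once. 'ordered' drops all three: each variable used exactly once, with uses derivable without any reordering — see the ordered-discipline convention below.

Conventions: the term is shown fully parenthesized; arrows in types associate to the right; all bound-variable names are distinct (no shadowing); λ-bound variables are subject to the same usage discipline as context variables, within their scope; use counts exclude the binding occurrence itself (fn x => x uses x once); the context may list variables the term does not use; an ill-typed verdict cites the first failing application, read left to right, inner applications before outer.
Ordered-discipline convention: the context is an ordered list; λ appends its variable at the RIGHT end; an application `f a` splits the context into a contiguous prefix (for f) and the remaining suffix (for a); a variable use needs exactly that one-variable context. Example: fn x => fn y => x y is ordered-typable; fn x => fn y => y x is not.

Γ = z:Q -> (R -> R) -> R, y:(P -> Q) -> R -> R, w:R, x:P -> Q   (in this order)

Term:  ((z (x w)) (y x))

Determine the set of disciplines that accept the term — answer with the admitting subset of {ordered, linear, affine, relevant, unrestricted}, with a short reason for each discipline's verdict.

accepted by: none
usage: z=1, y=1, w=1, x=2
use order (left to right): z, x, w, y, x
typing: ill-typed: a function awaiting P gets R
ordered ✗ (the type mismatch rejects it)
linear ✗ (not simply typable)
affine ✗ (fails simple typing)
relevant ✗ (a type mismatch blocks all five)
unrestricted ✗ (the type mismatch rejects it)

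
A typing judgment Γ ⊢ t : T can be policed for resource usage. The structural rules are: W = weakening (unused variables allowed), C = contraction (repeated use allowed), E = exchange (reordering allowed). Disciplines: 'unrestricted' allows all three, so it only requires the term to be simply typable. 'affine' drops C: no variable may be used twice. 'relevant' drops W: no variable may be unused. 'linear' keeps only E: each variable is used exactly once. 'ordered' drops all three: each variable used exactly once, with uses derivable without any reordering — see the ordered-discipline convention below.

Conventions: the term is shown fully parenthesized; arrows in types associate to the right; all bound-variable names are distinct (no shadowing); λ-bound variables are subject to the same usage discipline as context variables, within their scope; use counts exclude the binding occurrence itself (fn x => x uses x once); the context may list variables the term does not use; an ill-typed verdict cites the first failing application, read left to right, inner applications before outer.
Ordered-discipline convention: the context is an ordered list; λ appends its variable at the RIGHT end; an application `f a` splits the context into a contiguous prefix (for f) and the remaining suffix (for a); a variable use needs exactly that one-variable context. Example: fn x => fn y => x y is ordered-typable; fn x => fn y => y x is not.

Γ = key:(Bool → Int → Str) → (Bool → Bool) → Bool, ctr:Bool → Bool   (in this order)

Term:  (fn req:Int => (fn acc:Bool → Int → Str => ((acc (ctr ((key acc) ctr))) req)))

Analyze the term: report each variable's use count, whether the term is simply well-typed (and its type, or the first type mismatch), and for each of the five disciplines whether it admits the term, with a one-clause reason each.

counts: key=1; ctr=2; req (bound)=1; acc (bound)=2
order of uses: acc, ctr, key, acc, ctr, req
typing: ✓ — Int → (Bool → Int → Str) → Str
ordered: ✗ — ctr ×2, acc ×2 used more than once (contraction)
linear: ✗ — ctr ×2, acc ×2 used more than once (contraction)
affine: ✗ — ctr ×2, acc ×2 used more than once (contraction)
relevant: ✓ — none of key, ctr, req, acc goes unused
unrestricted: ✓ — typability at Int → (Bool → Int → Str) → Str is all that's needed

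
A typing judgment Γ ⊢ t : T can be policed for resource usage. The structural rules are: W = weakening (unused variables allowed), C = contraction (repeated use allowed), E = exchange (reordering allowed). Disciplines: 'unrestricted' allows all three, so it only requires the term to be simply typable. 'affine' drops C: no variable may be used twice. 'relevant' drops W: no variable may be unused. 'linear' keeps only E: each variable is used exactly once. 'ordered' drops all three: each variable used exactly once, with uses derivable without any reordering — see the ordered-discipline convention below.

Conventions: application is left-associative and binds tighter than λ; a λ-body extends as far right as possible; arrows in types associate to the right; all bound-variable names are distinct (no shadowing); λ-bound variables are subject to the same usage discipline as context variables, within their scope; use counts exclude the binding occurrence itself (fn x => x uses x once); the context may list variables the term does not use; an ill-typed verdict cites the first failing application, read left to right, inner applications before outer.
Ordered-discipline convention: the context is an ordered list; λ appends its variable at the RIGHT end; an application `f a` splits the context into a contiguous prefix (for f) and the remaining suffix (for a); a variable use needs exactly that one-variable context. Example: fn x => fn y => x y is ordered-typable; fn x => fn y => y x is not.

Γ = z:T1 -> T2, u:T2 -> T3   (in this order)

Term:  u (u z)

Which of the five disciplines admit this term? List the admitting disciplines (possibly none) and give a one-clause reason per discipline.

admitting disciplines: none
counts: z: 1×, u: 2×
uses in reading order: u, u, z
typing: ill-typed: an argument T1 -> T2 mismatches the expected T2
ordered: ✗, the type mismatch rejects it
linear: ✗, not simply typable
affine: ✗, fails simple typing
relevant: ✗, a type mismatch blocks all five
unrestricted: ✗, the type mismatch rejects it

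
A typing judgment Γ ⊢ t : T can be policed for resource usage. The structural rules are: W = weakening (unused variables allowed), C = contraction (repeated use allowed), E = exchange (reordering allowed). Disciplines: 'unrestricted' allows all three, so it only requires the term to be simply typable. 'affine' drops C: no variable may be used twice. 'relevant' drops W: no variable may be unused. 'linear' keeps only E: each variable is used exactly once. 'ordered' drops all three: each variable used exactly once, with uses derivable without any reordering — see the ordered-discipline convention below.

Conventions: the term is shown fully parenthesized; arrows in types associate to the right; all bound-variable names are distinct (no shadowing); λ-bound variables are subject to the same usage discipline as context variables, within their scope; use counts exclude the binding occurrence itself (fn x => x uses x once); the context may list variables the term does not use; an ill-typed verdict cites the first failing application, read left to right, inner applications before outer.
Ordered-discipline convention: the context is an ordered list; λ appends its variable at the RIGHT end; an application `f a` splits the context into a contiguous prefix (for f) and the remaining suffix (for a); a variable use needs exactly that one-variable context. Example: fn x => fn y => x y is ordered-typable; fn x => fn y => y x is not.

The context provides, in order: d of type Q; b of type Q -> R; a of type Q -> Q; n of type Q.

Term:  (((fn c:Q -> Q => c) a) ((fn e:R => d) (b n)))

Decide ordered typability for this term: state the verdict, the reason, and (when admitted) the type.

no — unused: e — weakening required
variable uses: d: 1; b: 1; a: 1; n: 1; c [bound]: 1; e [bound]: 0
order of uses: c, a, d, b, n
typing: the term checks, with type Q
across the five disciplines: ordered ✗ · linear ✗ · affine ✓ · relevant ✗ · unrestricted ✓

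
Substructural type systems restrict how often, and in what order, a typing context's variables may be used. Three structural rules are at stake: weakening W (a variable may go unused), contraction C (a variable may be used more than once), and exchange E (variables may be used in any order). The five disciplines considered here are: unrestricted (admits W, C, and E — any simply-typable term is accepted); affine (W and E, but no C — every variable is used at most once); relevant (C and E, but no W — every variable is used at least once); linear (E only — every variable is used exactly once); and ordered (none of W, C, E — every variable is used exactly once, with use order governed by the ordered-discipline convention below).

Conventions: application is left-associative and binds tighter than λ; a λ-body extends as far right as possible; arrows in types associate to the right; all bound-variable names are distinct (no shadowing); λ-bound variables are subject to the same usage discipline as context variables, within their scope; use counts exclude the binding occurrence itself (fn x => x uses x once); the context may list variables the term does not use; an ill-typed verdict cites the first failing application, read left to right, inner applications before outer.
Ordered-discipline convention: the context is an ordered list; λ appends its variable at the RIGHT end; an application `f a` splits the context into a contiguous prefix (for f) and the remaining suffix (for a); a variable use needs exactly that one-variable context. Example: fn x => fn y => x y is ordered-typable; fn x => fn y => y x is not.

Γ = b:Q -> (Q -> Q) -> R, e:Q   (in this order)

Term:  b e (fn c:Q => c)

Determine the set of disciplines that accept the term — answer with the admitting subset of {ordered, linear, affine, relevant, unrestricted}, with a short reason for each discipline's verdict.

accepted by: ordered, linear, affine, relevant, unrestricted
use counts: b: 1; e: 1; c (λ-bound): 1
order of uses: b, e, c
typing: the term checks, with type R
ordered: ✓ — b, e, c once each; derivable with no W/C/E
linear: ✓ — b, e, c: one use apiece
affine: ✓ — at most one use each (b, e, c)
relevant: ✓ — none of b, e, c goes unused
unrestricted: ✓ — typability at R is all that's needed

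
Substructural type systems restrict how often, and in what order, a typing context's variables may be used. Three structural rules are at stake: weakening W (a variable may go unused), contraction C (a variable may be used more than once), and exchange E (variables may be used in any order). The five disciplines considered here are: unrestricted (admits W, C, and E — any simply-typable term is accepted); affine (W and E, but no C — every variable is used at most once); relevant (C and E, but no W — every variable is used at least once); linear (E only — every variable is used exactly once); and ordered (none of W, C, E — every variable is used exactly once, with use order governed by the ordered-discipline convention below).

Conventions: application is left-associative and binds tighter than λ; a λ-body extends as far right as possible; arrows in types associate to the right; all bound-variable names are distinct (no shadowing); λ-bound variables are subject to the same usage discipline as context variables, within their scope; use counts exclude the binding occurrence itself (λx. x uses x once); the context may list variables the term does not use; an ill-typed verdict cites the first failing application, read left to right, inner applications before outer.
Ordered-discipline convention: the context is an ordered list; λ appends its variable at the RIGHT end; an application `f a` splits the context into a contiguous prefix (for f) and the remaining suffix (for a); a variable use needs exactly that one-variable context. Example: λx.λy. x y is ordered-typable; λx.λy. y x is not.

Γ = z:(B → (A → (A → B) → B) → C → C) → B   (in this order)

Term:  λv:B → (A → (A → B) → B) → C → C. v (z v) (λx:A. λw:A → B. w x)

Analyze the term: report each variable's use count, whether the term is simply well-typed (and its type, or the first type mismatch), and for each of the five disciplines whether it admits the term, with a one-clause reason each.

variable uses: z=1; v (λ-bound)=2; x (λ-bound)=1; w (λ-bound)=1
left-to-right use order: v, z, v, w, x
typing: well-typed — term : (B → (A → (A → B) → B) → C → C) → C → C
ordered ✗ (v ×2 used more than once (contraction))
linear ✗ (v ×2 used more than once (contraction))
affine ✗ (v ×2 used more than once (contraction))
relevant ✓ (every one of z, v, x, w appears)
unrestricted ✓ (simply typable at (B → (A → (A → B) → B) → C → C) → C → C; W, C, E all held)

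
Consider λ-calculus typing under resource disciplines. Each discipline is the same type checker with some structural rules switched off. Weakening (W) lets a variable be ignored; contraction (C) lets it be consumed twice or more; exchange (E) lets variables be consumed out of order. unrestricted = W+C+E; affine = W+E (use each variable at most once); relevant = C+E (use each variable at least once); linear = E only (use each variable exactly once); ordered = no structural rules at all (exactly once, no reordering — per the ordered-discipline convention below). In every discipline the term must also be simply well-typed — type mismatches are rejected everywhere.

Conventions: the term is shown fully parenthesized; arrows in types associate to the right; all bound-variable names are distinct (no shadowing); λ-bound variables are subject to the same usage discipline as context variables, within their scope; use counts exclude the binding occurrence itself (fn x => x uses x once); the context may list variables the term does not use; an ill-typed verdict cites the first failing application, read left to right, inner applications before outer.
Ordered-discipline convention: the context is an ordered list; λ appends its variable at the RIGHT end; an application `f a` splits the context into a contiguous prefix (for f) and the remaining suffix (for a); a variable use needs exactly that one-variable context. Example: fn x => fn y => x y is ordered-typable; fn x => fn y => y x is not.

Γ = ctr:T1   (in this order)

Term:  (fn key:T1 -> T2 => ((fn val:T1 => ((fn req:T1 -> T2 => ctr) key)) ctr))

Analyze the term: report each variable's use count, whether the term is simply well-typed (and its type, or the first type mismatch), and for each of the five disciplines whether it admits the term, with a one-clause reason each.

use counts: ctr: 2×, key [bound]: 1×, val [bound]: 0×, req [bound]: 0×
uses in reading order: ctr, key, ctr
typing: well-typed — term : (T1 -> T2) -> T1
ordered ✗ (uses contraction: ctr ×2; unused: val, req — weakening required)
linear ✗ (uses contraction: ctr ×2; unused: val, req — weakening required)
affine ✗ (uses contraction: ctr ×2)
relevant ✗ (unused: val, req — weakening required)
unrestricted ✓ (simply typable at (T1 -> T2) -> T1; W, C, E all held)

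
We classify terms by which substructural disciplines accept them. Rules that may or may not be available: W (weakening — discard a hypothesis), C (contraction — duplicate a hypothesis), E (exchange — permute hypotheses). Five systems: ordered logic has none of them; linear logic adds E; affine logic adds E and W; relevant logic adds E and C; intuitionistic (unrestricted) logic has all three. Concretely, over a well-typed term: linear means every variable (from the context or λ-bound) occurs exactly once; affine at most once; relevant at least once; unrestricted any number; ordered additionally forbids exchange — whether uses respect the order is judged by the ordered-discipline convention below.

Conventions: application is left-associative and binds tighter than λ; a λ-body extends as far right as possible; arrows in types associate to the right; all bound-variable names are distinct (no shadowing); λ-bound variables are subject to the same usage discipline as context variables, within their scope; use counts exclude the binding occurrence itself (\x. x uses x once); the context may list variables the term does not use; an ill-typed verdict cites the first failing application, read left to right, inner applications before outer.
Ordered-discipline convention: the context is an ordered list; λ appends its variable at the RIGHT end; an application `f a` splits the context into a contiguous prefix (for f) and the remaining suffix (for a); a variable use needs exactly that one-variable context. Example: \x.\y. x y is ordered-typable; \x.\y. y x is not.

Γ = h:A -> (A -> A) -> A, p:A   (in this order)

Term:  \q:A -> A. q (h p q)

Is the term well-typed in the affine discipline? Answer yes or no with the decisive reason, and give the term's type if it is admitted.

no — repeated use of q ×2
counts: h: 1, p: 1, q [bound]: 2
use order (left to right): q, h, p, q
typing: the term checks, with type (A -> A) -> A
summary: ordered ✗ · linear ✗ · affine ✗ · relevant ✓ · unrestricted ✓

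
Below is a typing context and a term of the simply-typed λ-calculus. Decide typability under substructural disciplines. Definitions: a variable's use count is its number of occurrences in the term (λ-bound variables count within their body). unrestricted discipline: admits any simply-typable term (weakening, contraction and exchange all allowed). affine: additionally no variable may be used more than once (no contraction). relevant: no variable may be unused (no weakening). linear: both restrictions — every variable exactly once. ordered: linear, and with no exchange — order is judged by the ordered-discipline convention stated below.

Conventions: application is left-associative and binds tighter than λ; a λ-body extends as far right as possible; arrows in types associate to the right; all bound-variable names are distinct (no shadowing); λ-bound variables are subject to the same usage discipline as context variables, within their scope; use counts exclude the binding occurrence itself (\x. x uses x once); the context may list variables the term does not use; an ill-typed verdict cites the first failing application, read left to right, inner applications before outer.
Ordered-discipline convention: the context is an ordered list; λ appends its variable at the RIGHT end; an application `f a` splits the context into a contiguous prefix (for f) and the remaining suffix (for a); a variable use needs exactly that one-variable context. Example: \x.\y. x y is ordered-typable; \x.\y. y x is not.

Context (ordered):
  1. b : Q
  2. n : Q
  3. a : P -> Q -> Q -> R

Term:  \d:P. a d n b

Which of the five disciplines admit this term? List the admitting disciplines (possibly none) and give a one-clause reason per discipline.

accepted by: linear, affine, relevant, unrestricted
counts: b: 1; n: 1; a: 1; d (bound): 1
uses in reading order: a, d, n, b
typing: well-typed at P -> R
ordered: ✗ — use order a, d, n, b needs exchange
linear: ✓ — exactly-once usage across b, n, a, d
affine: ✓ — at most one use each (b, n, a, d)
relevant: ✓ — at least one use each (b, n, a, d)
unrestricted: ✓ — well-typed at P -> R; no restrictions here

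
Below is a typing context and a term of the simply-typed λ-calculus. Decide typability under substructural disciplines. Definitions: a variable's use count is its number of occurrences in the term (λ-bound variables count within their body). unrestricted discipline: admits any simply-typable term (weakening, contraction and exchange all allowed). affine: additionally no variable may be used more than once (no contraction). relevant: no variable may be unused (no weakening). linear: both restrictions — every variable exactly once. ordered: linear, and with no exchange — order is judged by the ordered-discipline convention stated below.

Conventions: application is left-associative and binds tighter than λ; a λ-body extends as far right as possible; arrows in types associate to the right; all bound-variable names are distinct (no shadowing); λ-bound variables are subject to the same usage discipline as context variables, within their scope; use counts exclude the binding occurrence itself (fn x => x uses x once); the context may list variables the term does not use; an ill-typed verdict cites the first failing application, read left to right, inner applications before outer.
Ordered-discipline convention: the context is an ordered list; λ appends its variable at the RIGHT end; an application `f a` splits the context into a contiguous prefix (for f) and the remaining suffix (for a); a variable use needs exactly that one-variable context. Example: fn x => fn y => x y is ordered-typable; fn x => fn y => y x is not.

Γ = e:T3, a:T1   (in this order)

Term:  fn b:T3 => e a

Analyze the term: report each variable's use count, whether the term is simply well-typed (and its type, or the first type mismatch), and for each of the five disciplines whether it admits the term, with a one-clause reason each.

usage: e: 1×, a: 1×, b (λ-bound): 0×
use order (left to right): e, a
typing: ill-typed: non-arrow in function slot: T3
ordered ✗ (not simply typable)
linear ✗ (fails simple typing)
affine ✗ (a type mismatch blocks all five)
relevant ✗ (the type mismatch rejects it)
unrestricted ✗ (not simply typable)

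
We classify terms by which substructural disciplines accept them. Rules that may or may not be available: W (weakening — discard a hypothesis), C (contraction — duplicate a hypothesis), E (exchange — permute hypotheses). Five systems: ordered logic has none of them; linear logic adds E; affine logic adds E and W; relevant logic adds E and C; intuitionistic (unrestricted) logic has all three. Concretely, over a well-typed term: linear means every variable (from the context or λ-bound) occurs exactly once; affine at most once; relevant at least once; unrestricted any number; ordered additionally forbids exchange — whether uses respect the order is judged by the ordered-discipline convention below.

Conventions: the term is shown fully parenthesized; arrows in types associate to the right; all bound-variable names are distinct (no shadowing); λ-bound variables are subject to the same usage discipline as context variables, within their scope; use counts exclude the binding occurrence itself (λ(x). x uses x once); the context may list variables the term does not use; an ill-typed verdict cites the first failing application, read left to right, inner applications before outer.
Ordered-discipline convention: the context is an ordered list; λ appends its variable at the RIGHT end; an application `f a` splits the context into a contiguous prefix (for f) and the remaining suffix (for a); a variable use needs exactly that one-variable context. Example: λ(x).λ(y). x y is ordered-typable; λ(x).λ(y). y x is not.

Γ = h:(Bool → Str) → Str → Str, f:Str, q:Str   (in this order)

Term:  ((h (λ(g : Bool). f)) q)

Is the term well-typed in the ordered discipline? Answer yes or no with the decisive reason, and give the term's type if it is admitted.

no — g left unused
use counts: h ×1; f ×1; q ×1; g (bound) ×0
left-to-right use order: h, f, q
typing: well-typed — term : Str
summary: ordered ✗; linear ✗; affine ✓; relevant ✗; unrestricted ✓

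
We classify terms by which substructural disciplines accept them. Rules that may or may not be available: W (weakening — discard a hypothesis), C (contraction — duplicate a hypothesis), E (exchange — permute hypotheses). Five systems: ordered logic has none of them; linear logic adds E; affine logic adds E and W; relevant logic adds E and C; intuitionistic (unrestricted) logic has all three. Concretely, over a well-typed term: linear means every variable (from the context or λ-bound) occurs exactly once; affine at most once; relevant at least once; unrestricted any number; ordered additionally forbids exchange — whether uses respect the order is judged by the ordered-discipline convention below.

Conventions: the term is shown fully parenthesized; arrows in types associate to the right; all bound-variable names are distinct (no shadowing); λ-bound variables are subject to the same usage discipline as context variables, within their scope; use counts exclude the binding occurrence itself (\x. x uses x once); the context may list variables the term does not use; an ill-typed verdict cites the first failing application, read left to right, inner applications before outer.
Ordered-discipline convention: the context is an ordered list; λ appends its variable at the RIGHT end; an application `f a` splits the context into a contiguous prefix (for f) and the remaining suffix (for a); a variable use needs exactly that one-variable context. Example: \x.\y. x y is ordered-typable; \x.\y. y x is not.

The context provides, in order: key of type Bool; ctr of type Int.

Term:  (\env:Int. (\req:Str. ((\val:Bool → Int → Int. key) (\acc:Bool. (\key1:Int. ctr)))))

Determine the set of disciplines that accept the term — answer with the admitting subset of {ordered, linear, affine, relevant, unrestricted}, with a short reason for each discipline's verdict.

admitting disciplines: affine, unrestricted
counts: key ×1; ctr ×1; env [bound] ×0; req [bound] ×0; val [bound] ×0; acc [bound] ×0; key1 [bound] ×0
use order (left to right): key, ctr
typing: well-typed — term : Int → Str → Bool
ordered: ✗ — unused: env, req, val, acc, key1 — weakening required
linear: ✗ — unused: env, req, val, acc, key1 — weakening required
affine: ✓ — at most one use each (key, ctr, env, req, val, acc, key1)
relevant: ✗ — unused: env, req, val, acc, key1 — weakening required
unrestricted: ✓ — typability at Int → Str → Bool is all that's needed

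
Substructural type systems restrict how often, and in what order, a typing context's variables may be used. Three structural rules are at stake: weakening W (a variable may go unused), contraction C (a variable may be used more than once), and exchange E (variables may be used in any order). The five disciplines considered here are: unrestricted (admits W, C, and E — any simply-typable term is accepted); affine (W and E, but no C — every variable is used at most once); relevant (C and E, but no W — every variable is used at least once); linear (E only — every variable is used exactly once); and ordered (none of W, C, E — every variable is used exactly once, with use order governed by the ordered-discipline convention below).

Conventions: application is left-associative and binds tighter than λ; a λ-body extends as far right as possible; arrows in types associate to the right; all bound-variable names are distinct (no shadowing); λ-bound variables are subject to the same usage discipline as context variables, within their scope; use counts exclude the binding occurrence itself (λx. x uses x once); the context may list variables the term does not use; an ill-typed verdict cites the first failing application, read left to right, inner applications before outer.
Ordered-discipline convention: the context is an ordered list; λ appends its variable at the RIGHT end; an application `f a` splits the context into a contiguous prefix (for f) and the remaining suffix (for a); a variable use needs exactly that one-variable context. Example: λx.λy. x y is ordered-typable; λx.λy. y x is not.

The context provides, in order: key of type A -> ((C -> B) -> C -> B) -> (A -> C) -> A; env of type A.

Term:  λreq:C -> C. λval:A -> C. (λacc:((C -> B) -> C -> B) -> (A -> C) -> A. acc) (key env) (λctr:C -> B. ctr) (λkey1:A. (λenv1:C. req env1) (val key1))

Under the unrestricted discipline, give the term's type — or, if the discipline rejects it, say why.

term : (C -> C) -> (A -> C) -> A
variable uses: key: 1, env: 1, req (λ-bound): 1, val (λ-bound): 1, acc (λ-bound): 1, ctr (λ-bound): 1, key1 (λ-bound): 1, env1 (λ-bound): 1
order of uses: acc, key, env, ctr, req, env1, val, key1
typing: well-typed at (C -> C) -> (A -> C) -> A
across the five disciplines: ordered ✓; linear ✓; affine ✓; relevant ✓; unrestricted ✓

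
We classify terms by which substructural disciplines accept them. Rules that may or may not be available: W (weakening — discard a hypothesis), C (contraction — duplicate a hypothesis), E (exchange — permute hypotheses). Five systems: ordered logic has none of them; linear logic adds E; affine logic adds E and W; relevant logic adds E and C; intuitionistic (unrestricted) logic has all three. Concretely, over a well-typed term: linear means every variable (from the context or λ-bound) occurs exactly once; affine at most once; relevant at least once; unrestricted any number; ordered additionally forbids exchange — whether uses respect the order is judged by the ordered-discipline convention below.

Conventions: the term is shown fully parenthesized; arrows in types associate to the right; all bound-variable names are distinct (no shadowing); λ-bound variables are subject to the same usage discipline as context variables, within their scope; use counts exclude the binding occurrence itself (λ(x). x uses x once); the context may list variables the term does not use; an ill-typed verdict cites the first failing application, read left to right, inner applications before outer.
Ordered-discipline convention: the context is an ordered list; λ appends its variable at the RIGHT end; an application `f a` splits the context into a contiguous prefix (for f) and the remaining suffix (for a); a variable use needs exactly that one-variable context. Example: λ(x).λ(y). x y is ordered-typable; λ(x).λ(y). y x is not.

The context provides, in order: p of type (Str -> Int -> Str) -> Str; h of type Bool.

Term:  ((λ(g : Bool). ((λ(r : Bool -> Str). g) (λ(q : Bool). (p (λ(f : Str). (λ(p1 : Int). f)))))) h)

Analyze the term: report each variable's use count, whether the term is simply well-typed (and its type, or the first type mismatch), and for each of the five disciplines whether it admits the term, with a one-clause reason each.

counts: p ×1; h ×1; g (bound) ×1; r (bound) ×0; q (bound) ×0; f (bound) ×1; p1 (bound) ×0
left-to-right use order: g, p, f, h
typing: well-typed — term : Bool
ordered: ✗, r, q, p1 left unused
linear: ✗, r, q, p1 left unused
affine: ✓, none of p, h, g, r, q, f, p1 used more than once
relevant: ✗, r, q, p1 left unused
unrestricted: ✓, typability at Bool is all that's needed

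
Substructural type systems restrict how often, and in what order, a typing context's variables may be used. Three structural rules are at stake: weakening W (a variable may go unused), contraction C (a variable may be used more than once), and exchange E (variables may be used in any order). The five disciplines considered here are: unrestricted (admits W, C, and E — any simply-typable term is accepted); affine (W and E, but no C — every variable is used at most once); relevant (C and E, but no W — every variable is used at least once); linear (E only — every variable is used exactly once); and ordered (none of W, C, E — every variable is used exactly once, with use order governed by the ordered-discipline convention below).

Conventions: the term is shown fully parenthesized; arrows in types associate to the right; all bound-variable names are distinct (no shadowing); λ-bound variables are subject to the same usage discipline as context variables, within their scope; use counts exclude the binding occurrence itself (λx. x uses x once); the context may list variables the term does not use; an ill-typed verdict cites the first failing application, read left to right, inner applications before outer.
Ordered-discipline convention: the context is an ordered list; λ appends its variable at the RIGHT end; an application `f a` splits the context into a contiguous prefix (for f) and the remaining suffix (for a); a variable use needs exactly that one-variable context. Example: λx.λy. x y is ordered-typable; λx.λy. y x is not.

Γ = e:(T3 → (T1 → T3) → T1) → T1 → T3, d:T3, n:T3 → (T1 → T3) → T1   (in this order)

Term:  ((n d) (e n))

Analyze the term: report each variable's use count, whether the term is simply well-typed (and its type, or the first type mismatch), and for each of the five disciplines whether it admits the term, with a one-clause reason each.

counts: e: 1; d: 1; n: 2
use order (left to right): n, d, e, n
typing: well-typed at T1
ordered ✗ (uses contraction: n ×2)
linear ✗ (uses contraction: n ×2)
affine ✗ (uses contraction: n ×2)
relevant ✓ (none of e, d, n goes unused)
unrestricted ✓ (type-checks (T1) and nothing is barred)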